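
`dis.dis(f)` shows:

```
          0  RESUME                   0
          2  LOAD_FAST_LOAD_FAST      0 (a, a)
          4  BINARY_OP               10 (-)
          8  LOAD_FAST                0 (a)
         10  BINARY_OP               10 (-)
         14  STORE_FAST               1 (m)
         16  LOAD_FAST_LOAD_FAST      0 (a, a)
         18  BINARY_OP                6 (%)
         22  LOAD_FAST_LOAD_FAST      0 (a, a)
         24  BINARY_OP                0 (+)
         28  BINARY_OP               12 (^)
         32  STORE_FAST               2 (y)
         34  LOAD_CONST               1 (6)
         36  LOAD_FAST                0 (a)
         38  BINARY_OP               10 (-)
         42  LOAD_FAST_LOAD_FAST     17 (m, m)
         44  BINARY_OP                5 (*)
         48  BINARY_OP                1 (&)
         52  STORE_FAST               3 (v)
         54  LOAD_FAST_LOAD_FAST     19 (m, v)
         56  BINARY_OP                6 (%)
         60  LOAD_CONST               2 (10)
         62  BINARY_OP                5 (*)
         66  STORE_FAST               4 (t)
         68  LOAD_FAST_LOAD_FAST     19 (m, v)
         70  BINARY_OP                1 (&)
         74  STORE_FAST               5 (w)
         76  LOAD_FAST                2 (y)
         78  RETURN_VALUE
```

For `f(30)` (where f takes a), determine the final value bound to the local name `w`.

LOAD_FAST_LOAD_FAST a,a → push 30,30. Stack: [30, 30]
BINARY_OP - → 30 - 30 = 0. Stack: [0]
LOAD_FAST a → push 30. Stack: [0, 30]
BINARY_OP - → 0 - 30 = -30. Stack: [-30]
STORE_FAST m → m=-30. Stack: []
LOAD_FAST_LOAD_FAST a,a → push 30,30. Stack: [30, 30]
BINARY_OP % → 30 % 30 = 0. Stack: [0]
LOAD_FAST_LOAD_FAST a,a → push 30,30. Stack: [0, 30, 30]
BINARY_OP + → 30 + 30 = 60. Stack: [0, 60]
BINARY_OP ^ → 0 ^ 60 = 60. Stack: [60]
STORE_FAST y → y=60. Stack: []
LOAD_CONST → push 6. Stack: [6]
LOAD_FAST a → push 30. Stack: [6, 30]
BINARY_OP - → 6 - 30 = -24. Stack: [-24]
LOAD_FAST_LOAD_FAST m,m → push -30,-30. Stack: [-24, -30, -30]
BINARY_OP * → -30 * -30 = 900. Stack: [-24, 900]
BINARY_OP & → -24 & 900 = 896. Stack: [896]
STORE_FAST v → v=896. Stack: []
LOAD_FAST_LOAD_FAST m,v → push -30,896. Stack: [-30, 896]
BINARY_OP % → -30 % 896 = 866. Stack: [866]
LOAD_CONST → push 10. Stack: [866, 10]
BINARY_OP * → 866 * 10 = 8660. Stack: [8660]
STORE_FAST t → t=8660. Stack: []
LOAD_FAST_LOAD_FAST m,v → push -30,896. Stack: [-30, 896]
BINARY_OP & → -30 & 896 = 896. Stack: [896]
STORE_FAST w → w=896. Stack: []
LOAD_FAST y → push 60. Stack: [60]
RETURN_VALUE → return 60.

896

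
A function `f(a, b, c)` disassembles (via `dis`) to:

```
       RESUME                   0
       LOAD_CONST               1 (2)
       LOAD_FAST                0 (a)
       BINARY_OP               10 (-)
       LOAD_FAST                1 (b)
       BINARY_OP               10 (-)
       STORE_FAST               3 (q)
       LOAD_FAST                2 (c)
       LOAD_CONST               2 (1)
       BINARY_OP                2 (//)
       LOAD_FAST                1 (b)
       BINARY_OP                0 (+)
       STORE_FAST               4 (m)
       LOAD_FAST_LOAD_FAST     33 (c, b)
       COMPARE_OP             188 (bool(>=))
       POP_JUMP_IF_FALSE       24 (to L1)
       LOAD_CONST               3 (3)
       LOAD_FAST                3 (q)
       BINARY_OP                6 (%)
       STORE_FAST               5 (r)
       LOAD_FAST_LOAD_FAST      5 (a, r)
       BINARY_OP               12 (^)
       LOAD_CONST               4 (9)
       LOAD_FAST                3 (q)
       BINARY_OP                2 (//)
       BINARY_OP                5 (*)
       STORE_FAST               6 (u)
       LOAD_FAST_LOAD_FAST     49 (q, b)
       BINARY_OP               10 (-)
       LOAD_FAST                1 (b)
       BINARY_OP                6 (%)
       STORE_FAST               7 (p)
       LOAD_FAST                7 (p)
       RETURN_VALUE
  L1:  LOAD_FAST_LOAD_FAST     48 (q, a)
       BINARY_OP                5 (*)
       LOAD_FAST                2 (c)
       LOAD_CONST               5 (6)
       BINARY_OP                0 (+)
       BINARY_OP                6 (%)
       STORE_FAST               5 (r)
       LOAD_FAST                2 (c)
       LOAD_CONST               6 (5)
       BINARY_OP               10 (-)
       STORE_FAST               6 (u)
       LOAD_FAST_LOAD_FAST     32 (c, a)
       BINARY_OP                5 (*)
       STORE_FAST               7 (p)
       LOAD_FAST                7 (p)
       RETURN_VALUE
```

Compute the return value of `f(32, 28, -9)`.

-288

LOAD_CONST → push 2. Stack: [2]
LOAD_FAST a → push 32. Stack: [2, 32]
BINARY_OP - → 2 - 32 = -30. Stack: [-30]
LOAD_FAST b → push 28. Stack: [-30, 28]
BINARY_OP - → -30 - 28 = -58. Stack: [-58]
STORE_FAST q → q=-58. Stack: []
LOAD_FAST c → push -9. Stack: [-9]
LOAD_CONST → push 1. Stack: [-9, 1]
BINARY_OP // → -9 // 1 = -9. Stack: [-9]
LOAD_FAST b → push 28. Stack: [-9, 28]
BINARY_OP + → -9 + 28 = 19. Stack: [19]
STORE_FAST m → m=19. Stack: []
LOAD_FAST_LOAD_FAST c,b → push -9,28. Stack: [-9, 28]
COMPARE_OP bool(>=) → -9 vs 28 = False. Stack: [False]
POP_JUMP_IF_FALSE → pop False; jump. Stack: []
LOAD_FAST_LOAD_FAST q,a → push -58,32. Stack: [-58, 32]
BINARY_OP * → -58 * 32 = -1856. Stack: [-1856]
LOAD_FAST c → push -9. Stack: [-1856, -9]
LOAD_CONST → push 6. Stack: [-1856, -9, 6]
BINARY_OP + → -9 + 6 = -3. Stack: [-1856, -3]
BINARY_OP % → -1856 % -3 = -2. Stack: [-2]
STORE_FAST r → r=-2. Stack: []
LOAD_FAST c → push -9. Stack: [-9]
LOAD_CONST → push 5. Stack: [-9, 5]
BINARY_OP - → -9 - 5 = -14. Stack: [-14]
STORE_FAST u → u=-14. Stack: []
LOAD_FAST_LOAD_FAST c,a → push -9,32. Stack: [-9, 32]
BINARY_OP * → -9 * 32 = -288. Stack: [-288]
STORE_FAST p → p=-288. Stack: []
LOAD_FAST p → push -288. Stack: [-288]
RETURN_VALUE → return -288.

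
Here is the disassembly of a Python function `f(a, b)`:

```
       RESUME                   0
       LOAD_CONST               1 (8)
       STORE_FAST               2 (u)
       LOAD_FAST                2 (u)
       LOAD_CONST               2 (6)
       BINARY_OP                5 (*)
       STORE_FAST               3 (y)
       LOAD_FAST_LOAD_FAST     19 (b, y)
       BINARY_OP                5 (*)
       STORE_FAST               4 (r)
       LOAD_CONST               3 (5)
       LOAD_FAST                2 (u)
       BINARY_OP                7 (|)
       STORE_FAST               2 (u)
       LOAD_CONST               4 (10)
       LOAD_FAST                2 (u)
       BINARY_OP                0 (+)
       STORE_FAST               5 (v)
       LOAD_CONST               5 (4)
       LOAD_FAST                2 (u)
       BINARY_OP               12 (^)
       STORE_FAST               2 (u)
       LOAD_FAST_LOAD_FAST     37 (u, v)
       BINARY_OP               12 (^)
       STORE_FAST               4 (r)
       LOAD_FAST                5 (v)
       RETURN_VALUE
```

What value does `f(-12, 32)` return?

LOAD_CONST → push 8. Stack: [8]
STORE_FAST u → u=8. Stack: []
LOAD_FAST u → push 8. Stack: [8]
LOAD_CONST → push 6. Stack: [8, 6]
BINARY_OP * → 8 * 6 = 48. Stack: [48]
STORE_FAST y → y=48. Stack: []
LOAD_FAST_LOAD_FAST b,y → push 32,48. Stack: [32, 48]
BINARY_OP * → 32 * 48 = 1536. Stack: [1536]
STORE_FAST r → r=1536. Stack: []
LOAD_CONST → push 5. Stack: [5]
LOAD_FAST u → push 8. Stack: [5, 8]
BINARY_OP | → 5 | 8 = 13. Stack: [13]
STORE_FAST u → u=13. Stack: []
LOAD_CONST → push 10. Stack: [10]
LOAD_FAST u → push 13. Stack: [10, 13]
BINARY_OP + → 10 + 13 = 23. Stack: [23]
STORE_FAST v → v=23. Stack: []
LOAD_CONST → push 4. Stack: [4]
LOAD_FAST u → push 13. Stack: [4, 13]
BINARY_OP ^ → 4 ^ 13 = 9. Stack: [9]
STORE_FAST u → u=9. Stack: []
LOAD_FAST_LOAD_FAST u,v → push 9,23. Stack: [9, 23]
BINARY_OP ^ → 9 ^ 23 = 30. Stack: [30]
STORE_FAST r → r=30. Stack: []
LOAD_FAST v → push 23. Stack: [23]
RETURN_VALUE → return 23.

23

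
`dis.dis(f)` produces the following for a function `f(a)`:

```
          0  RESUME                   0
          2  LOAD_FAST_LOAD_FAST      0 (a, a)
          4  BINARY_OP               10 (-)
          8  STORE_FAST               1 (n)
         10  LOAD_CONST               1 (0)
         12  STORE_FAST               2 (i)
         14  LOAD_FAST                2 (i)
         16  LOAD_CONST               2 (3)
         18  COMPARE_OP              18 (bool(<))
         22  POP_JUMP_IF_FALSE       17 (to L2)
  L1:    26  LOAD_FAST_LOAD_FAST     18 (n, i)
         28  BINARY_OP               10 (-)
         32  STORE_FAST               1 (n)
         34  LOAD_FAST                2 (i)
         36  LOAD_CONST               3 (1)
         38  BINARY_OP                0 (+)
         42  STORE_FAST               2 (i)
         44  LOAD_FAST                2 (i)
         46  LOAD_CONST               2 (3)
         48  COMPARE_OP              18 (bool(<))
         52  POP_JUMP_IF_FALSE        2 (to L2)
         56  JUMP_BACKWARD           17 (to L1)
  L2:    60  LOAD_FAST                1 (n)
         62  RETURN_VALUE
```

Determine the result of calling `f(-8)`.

LOAD_FAST_LOAD_FAST a,a → push -8,-8. Stack: [-8, -8]
BINARY_OP - → -8 - -8 = 0. Stack: [0]
STORE_FAST n → n=0. Stack: []
LOAD_CONST → push 0. Stack: [0]
STORE_FAST i → i=0. Stack: []
LOAD_FAST i → push 0. Stack: [0]
LOAD_CONST → push 3. Stack: [0, 3]
COMPARE_OP bool(<) → 0 vs 3 = True. Stack: [True]
POP_JUMP_IF_FALSE → pop True; no jump. Stack: []
LOAD_FAST_LOAD_FAST n,i → push 0,0. Stack: [0, 0]
BINARY_OP - → 0 - 0 = 0. Stack: [0]
STORE_FAST n → n=0. Stack: []
LOAD_FAST i → push 0. Stack: [0]
LOAD_CONST → push 1. Stack: [0, 1]
BINARY_OP + → 0 + 1 = 1. Stack: [1]
STORE_FAST i → i=1. Stack: []
LOAD_FAST i → push 1. Stack: [1]
LOAD_CONST → push 3. Stack: [1, 3]
COMPARE_OP bool(<) → 1 vs 3 = True. Stack: [True]
POP_JUMP_IF_FALSE → pop True; no jump. Stack: []
LOAD_FAST_LOAD_FAST n,i → push 0,1. Stack: [0, 1]
BINARY_OP - → 0 - 1 = -1. Stack: [-1]
STORE_FAST n → n=-1. Stack: []
LOAD_FAST i → push 1. Stack: [1]
LOAD_CONST → push 1. Stack: [1, 1]
BINARY_OP + → 1 + 1 = 2. Stack: [2]
STORE_FAST i → i=2. Stack: []
LOAD_FAST i → push 2. Stack: [2]
LOAD_CONST → push 3. Stack: [2, 3]
COMPARE_OP bool(<) → 2 vs 3 = True. Stack: [True]
POP_JUMP_IF_FALSE → pop True; no jump. Stack: []
LOAD_FAST_LOAD_FAST n,i → push -1,2. Stack: [-1, 2]
BINARY_OP - → -1 - 2 = -3. Stack: [-3]
STORE_FAST n → n=-3. Stack: []
LOAD_FAST i → push 2. Stack: [2]
LOAD_CONST → push 1. Stack: [2, 1]
BINARY_OP + → 2 + 1 = 3. Stack: [3]
STORE_FAST i → i=3. Stack: []
LOAD_FAST i → push 3. Stack: [3]
LOAD_CONST → push 3. Stack: [3, 3]
COMPARE_OP bool(<) → 3 vs 3 = False. Stack: [False]
POP_JUMP_IF_FALSE → pop False; jump. Stack: []
LOAD_FAST n → push -3. Stack: [-3]
RETURN_VALUE → return -3.

-3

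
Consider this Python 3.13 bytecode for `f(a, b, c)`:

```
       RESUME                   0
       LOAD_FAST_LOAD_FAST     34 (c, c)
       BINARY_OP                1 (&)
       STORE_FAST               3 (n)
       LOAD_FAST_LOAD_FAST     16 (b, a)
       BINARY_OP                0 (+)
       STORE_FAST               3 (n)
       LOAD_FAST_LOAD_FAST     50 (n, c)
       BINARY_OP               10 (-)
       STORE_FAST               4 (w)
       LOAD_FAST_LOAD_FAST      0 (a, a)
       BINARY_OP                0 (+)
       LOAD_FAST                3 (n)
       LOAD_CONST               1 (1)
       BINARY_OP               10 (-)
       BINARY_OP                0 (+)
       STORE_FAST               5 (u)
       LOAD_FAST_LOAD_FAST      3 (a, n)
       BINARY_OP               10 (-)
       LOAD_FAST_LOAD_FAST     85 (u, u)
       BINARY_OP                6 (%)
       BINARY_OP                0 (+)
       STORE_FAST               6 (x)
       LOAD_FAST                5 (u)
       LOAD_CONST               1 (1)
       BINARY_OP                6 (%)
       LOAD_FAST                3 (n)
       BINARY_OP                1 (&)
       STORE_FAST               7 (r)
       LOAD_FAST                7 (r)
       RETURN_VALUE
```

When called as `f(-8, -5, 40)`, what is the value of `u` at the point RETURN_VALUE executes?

LOAD_FAST_LOAD_FAST c,c → push 40,40. Stack: [40, 40]
BINARY_OP & → 40 & 40 = 40. Stack: [40]
STORE_FAST n → n=40. Stack: []
LOAD_FAST_LOAD_FAST b,a → push -5,-8. Stack: [-5, -8]
BINARY_OP + → -5 + -8 = -13. Stack: [-13]
STORE_FAST n → n=-13. Stack: []
LOAD_FAST_LOAD_FAST n,c → push -13,40. Stack: [-13, 40]
BINARY_OP - → -13 - 40 = -53. Stack: [-53]
STORE_FAST w → w=-53. Stack: []
LOAD_FAST_LOAD_FAST a,a → push -8,-8. Stack: [-8, -8]
BINARY_OP + → -8 + -8 = -16. Stack: [-16]
LOAD_FAST n → push -13. Stack: [-16, -13]
LOAD_CONST → push 1. Stack: [-16, -13, 1]
BINARY_OP - → -13 - 1 = -14. Stack: [-16, -14]
BINARY_OP + → -16 + -14 = -30. Stack: [-30]
STORE_FAST u → u=-30. Stack: []
LOAD_FAST_LOAD_FAST a,n → push -8,-13. Stack: [-8, -13]
BINARY_OP - → -8 - -13 = 5. Stack: [5]
LOAD_FAST_LOAD_FAST u,u → push -30,-30. Stack: [5, -30, -30]
BINARY_OP % → -30 % -30 = 0. Stack: [5, 0]
BINARY_OP + → 5 + 0 = 5. Stack: [5]
STORE_FAST x → x=5. Stack: []
LOAD_FAST u → push -30. Stack: [-30]
LOAD_CONST → push 1. Stack: [-30, 1]
BINARY_OP % → -30 % 1 = 0. Stack: [0]
LOAD_FAST n → push -13. Stack: [0, -13]
BINARY_OP & → 0 & -13 = 0. Stack: [0]
STORE_FAST r → r=0. Stack: []
LOAD_FAST r → push 0. Stack: [0]
RETURN_VALUE → return 0.

-30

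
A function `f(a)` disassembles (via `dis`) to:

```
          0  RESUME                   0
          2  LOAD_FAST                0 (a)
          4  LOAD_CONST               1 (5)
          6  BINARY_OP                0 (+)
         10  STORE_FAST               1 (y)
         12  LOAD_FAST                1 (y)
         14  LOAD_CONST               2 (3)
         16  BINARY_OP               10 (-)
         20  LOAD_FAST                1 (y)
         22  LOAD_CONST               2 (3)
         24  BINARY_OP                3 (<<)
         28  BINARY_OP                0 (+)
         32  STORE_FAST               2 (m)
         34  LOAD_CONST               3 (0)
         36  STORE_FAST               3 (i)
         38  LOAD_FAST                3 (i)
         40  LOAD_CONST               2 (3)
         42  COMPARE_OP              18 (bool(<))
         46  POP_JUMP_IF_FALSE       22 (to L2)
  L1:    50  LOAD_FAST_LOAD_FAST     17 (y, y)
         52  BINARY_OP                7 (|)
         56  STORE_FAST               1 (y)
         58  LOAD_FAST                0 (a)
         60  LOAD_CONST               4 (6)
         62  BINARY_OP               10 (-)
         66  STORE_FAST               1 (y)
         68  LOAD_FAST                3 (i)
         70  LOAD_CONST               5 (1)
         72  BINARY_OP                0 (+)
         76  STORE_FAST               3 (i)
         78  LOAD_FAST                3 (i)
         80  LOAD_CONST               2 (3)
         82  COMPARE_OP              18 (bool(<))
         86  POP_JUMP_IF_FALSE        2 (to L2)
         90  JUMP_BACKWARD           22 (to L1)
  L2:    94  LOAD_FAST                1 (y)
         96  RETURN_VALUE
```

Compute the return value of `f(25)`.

19

LOAD_FAST a → push 25. Stack: [25]
LOAD_CONST → push 5. Stack: [25, 5]
BINARY_OP + → 25 + 5 = 30. Stack: [30]
STORE_FAST y → y=30. Stack: []
LOAD_FAST y → push 30. Stack: [30]
LOAD_CONST → push 3. Stack: [30, 3]
BINARY_OP - → 30 - 3 = 27. Stack: [27]
LOAD_FAST y → push 30. Stack: [27, 30]
LOAD_CONST → push 3. Stack: [27, 30, 3]
BINARY_OP << → 30 << 3 = 240. Stack: [27, 240]
BINARY_OP + → 27 + 240 = 267. Stack: [267]
STORE_FAST m → m=267. Stack: []
LOAD_CONST → push 0. Stack: [0]
STORE_FAST i → i=0. Stack: []
LOAD_FAST i → push 0. Stack: [0]
LOAD_CONST → push 3. Stack: [0, 3]
COMPARE_OP bool(<) → 0 vs 3 = True. Stack: [True]
POP_JUMP_IF_FALSE → pop True; no jump. Stack: []
LOAD_FAST_LOAD_FAST y,y → push 30,30. Stack: [30, 30]
BINARY_OP | → 30 | 30 = 30. Stack: [30]
STORE_FAST y → y=30. Stack: []
LOAD_FAST a → push 25. Stack: [25]
LOAD_CONST → push 6. Stack: [25, 6]
BINARY_OP - → 25 - 6 = 19. Stack: [19]
STORE_FAST y → y=19. Stack: []
LOAD_FAST i → push 0. Stack: [0]
LOAD_CONST → push 1. Stack: [0, 1]
BINARY_OP + → 0 + 1 = 1. Stack: [1]
STORE_FAST i → i=1. Stack: []
LOAD_FAST i → push 1. Stack: [1]
LOAD_CONST → push 3. Stack: [1, 3]
COMPARE_OP bool(<) → 1 vs 3 = True. Stack: [True]
POP_JUMP_IF_FALSE → pop True; no jump. Stack: []
LOAD_FAST_LOAD_FAST y,y → push 19,19. Stack: [19, 19]
BINARY_OP | → 19 | 19 = 19. Stack: [19]
STORE_FAST y → y=19. Stack: []
LOAD_FAST a → push 25. Stack: [25]
LOAD_CONST → push 6. Stack: [25, 6]
BINARY_OP - → 25 - 6 = 19. Stack: [19]
STORE_FAST y → y=19. Stack: []
LOAD_FAST i → push 1. Stack: [1]
LOAD_CONST → push 1. Stack: [1, 1]
BINARY_OP + → 1 + 1 = 2. Stack: [2]
STORE_FAST i → i=2. Stack: []
LOAD_FAST i → push 2. Stack: [2]
LOAD_CONST → push 3. Stack: [2, 3]
COMPARE_OP bool(<) → 2 vs 3 = True. Stack: [True]
POP_JUMP_IF_FALSE → pop True; no jump. Stack: []
LOAD_FAST_LOAD_FAST y,y → push 19,19. Stack: [19, 19]
BINARY_OP | → 19 | 19 = 19. Stack: [19]
STORE_FAST y → y=19. Stack: []
LOAD_FAST a → push 25. Stack: [25]
LOAD_CONST → push 6. Stack: [25, 6]
BINARY_OP - → 25 - 6 = 19. Stack: [19]
STORE_FAST y → y=19. Stack: []
LOAD_FAST i → push 2. Stack: [2]
LOAD_CONST → push 1. Stack: [2, 1]
BINARY_OP + → 2 + 1 = 3. Stack: [3]
STORE_FAST i → i=3. Stack: []
LOAD_FAST i → push 3. Stack: [3]
LOAD_CONST → push 3. Stack: [3, 3]
COMPARE_OP bool(<) → 3 vs 3 = False. Stack: [False]
POP_JUMP_IF_FALSE → pop False; jump. Stack: []
LOAD_FAST y → push 19. Stack: [19]
RETURN_VALUE → return 19.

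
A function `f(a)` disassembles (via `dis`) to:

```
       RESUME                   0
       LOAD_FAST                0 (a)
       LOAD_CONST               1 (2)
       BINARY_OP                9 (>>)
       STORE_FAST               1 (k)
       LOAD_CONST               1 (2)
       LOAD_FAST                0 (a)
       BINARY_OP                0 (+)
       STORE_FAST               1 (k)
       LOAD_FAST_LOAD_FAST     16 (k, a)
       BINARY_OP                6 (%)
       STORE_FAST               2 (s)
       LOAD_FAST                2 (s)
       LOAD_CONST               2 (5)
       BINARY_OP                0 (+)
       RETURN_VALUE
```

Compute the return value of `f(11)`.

7

LOAD_FAST a → push 11. Stack: [11]
LOAD_CONST → push 2. Stack: [11, 2]
BINARY_OP >> → 11 >> 2 = 2. Stack: [2]
STORE_FAST k → k=2. Stack: []
LOAD_CONST → push 2. Stack: [2]
LOAD_FAST a → push 11. Stack: [2, 11]
BINARY_OP + → 2 + 11 = 13. Stack: [13]
STORE_FAST k → k=13. Stack: []
LOAD_FAST_LOAD_FAST k,a → push 13,11. Stack: [13, 11]
BINARY_OP % → 13 % 11 = 2. Stack: [2]
STORE_FAST s → s=2. Stack: []
LOAD_FAST s → push 2. Stack: [2]
LOAD_CONST → push 5. Stack: [2, 5]
BINARY_OP + → 2 + 5 = 7. Stack: [7]
RETURN_VALUE → return 7.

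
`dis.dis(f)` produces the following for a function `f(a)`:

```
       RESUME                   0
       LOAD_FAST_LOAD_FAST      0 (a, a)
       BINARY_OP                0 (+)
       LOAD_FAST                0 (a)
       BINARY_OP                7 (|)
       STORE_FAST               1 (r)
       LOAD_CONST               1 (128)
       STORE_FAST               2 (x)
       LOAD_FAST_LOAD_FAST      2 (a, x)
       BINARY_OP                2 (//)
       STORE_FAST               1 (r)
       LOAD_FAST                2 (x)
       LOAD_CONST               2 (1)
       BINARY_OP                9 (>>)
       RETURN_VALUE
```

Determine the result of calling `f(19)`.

LOAD_FAST_LOAD_FAST a,a → push 19,19. Stack: [19, 19]
BINARY_OP + → 19 + 19 = 38. Stack: [38]
LOAD_FAST a → push 19. Stack: [38, 19]
BINARY_OP | → 38 | 19 = 55. Stack: [55]
STORE_FAST r → r=55. Stack: []
LOAD_CONST → push 128. Stack: [128]
STORE_FAST x → x=128. Stack: []
LOAD_FAST_LOAD_FAST a,x → push 19,128. Stack: [19, 128]
BINARY_OP // → 19 // 128 = 0. Stack: [0]
STORE_FAST r → r=0. Stack: []
LOAD_FAST x → push 128. Stack: [128]
LOAD_CONST → push 1. Stack: [128, 1]
BINARY_OP >> → 128 >> 1 = 64. Stack: [64]
RETURN_VALUE → return 64.

64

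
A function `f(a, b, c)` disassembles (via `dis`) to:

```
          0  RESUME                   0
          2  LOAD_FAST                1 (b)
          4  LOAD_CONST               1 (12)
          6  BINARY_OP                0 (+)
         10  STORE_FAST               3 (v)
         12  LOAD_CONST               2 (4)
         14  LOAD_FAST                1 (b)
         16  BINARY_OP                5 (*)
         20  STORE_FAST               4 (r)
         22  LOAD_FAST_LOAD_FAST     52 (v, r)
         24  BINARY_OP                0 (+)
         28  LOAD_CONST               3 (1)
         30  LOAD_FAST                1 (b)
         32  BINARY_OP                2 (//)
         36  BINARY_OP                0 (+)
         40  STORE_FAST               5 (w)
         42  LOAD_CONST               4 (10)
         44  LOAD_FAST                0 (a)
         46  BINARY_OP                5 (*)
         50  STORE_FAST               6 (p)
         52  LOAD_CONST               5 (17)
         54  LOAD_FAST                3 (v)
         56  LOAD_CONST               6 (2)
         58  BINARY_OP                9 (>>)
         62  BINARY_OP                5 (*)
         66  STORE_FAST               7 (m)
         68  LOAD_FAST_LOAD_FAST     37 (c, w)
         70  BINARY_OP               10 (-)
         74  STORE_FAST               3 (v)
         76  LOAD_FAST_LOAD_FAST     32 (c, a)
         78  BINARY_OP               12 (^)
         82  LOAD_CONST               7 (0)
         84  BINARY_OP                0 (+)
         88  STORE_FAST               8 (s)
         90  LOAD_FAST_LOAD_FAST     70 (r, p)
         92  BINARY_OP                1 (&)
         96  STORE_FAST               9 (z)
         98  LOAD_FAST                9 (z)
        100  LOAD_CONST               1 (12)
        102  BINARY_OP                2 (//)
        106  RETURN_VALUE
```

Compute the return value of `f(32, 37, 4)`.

LOAD_FAST b → push 37. Stack: [37]
LOAD_CONST → push 12. Stack: [37, 12]
BINARY_OP + → 37 + 12 = 49. Stack: [49]
STORE_FAST v → v=49. Stack: []
LOAD_CONST → push 4. Stack: [4]
LOAD_FAST b → push 37. Stack: [4, 37]
BINARY_OP * → 4 * 37 = 148. Stack: [148]
STORE_FAST r → r=148. Stack: []
LOAD_FAST_LOAD_FAST v,r → push 49,148. Stack: [49, 148]
BINARY_OP + → 49 + 148 = 197. Stack: [197]
LOAD_CONST → push 1. Stack: [197, 1]
LOAD_FAST b → push 37. Stack: [197, 1, 37]
BINARY_OP // → 1 // 37 = 0. Stack: [197, 0]
BINARY_OP + → 197 + 0 = 197. Stack: [197]
STORE_FAST w → w=197. Stack: []
LOAD_CONST → push 10. Stack: [10]
LOAD_FAST a → push 32. Stack: [10, 32]
BINARY_OP * → 10 * 32 = 320. Stack: [320]
STORE_FAST p → p=320. Stack: []
LOAD_CONST → push 17. Stack: [17]
LOAD_FAST v → push 49. Stack: [17, 49]
LOAD_CONST → push 2. Stack: [17, 49, 2]
BINARY_OP >> → 49 >> 2 = 12. Stack: [17, 12]
BINARY_OP * → 17 * 12 = 204. Stack: [204]
STORE_FAST m → m=204. Stack: []
LOAD_FAST_LOAD_FAST c,w → push 4,197. Stack: [4, 197]
BINARY_OP - → 4 - 197 = -193. Stack: [-193]
STORE_FAST v → v=-193. Stack: []
LOAD_FAST_LOAD_FAST c,a → push 4,32. Stack: [4, 32]
BINARY_OP ^ → 4 ^ 32 = 36. Stack: [36]
LOAD_CONST → push 0. Stack: [36, 0]
BINARY_OP + → 36 + 0 = 36. Stack: [36]
STORE_FAST s → s=36. Stack: []
LOAD_FAST_LOAD_FAST r,p → push 148,320. Stack: [148, 320]
BINARY_OP & → 148 & 320 = 0. Stack: [0]
STORE_FAST z → z=0. Stack: []
LOAD_FAST z → push 0. Stack: [0]
LOAD_CONST → push 12. Stack: [0, 12]
BINARY_OP // → 0 // 12 = 0. Stack: [0]
RETURN_VALUE → return 0.

0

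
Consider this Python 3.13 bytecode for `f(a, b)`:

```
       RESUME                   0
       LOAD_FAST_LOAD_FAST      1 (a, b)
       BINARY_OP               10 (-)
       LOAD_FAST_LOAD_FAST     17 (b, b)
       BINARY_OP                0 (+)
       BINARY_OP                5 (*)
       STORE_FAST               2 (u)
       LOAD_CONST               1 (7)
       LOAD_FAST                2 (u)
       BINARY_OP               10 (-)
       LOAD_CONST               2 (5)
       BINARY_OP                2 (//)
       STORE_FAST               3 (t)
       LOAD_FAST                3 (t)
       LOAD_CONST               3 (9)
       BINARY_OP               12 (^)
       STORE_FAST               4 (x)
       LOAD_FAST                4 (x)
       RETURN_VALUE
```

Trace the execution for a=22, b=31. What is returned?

120

LOAD_FAST_LOAD_FAST a,b → push 22,31. Stack: [22, 31]
BINARY_OP - → 22 - 31 = -9. Stack: [-9]
LOAD_FAST_LOAD_FAST b,b → push 31,31. Stack: [-9, 31, 31]
BINARY_OP + → 31 + 31 = 62. Stack: [-9, 62]
BINARY_OP * → -9 * 62 = -558. Stack: [-558]
STORE_FAST u → u=-558. Stack: []
LOAD_CONST → push 7. Stack: [7]
LOAD_FAST u → push -558. Stack: [7, -558]
BINARY_OP - → 7 - -558 = 565. Stack: [565]
LOAD_CONST → push 5. Stack: [565, 5]
BINARY_OP // → 565 // 5 = 113. Stack: [113]
STORE_FAST t → t=113. Stack: []
LOAD_FAST t → push 113. Stack: [113]
LOAD_CONST → push 9. Stack: [113, 9]
BINARY_OP ^ → 113 ^ 9 = 120. Stack: [120]
STORE_FAST x → x=120. Stack: []
LOAD_FAST x → push 120. Stack: [120]
RETURN_VALUE → return 120.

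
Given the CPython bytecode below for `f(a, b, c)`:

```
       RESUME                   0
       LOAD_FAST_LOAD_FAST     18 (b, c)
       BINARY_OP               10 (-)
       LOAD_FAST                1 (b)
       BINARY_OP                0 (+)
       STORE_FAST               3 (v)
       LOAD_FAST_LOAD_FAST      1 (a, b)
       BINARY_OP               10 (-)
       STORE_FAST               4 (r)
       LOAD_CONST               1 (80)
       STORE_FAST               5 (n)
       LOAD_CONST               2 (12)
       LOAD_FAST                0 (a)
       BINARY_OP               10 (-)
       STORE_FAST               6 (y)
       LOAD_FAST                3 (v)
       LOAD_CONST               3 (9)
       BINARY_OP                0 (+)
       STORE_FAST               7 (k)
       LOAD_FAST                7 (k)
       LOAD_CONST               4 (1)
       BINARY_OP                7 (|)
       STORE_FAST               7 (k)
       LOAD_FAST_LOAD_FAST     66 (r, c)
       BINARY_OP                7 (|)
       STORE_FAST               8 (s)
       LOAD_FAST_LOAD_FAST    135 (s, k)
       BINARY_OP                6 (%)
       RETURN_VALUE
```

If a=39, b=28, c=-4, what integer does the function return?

LOAD_FAST_LOAD_FAST b,c → push 28,-4. Stack: [28, -4]
BINARY_OP - → 28 - -4 = 32. Stack: [32]
LOAD_FAST b → push 28. Stack: [32, 28]
BINARY_OP + → 32 + 28 = 60. Stack: [60]
STORE_FAST v → v=60. Stack: []
LOAD_FAST_LOAD_FAST a,b → push 39,28. Stack: [39, 28]
BINARY_OP - → 39 - 28 = 11. Stack: [11]
STORE_FAST r → r=11. Stack: []
LOAD_CONST → push 80. Stack: [80]
STORE_FAST n → n=80. Stack: []
LOAD_CONST → push 12. Stack: [12]
LOAD_FAST a → push 39. Stack: [12, 39]
BINARY_OP - → 12 - 39 = -27. Stack: [-27]
STORE_FAST y → y=-27. Stack: []
LOAD_FAST v → push 60. Stack: [60]
LOAD_CONST → push 9. Stack: [60, 9]
BINARY_OP + → 60 + 9 = 69. Stack: [69]
STORE_FAST k → k=69. Stack: []
LOAD_FAST k → push 69. Stack: [69]
LOAD_CONST → push 1. Stack: [69, 1]
BINARY_OP | → 69 | 1 = 69. Stack: [69]
STORE_FAST k → k=69. Stack: []
LOAD_FAST_LOAD_FAST r,c → push 11,-4. Stack: [11, -4]
BINARY_OP | → 11 | -4 = -1. Stack: [-1]
STORE_FAST s → s=-1. Stack: []
LOAD_FAST_LOAD_FAST s,k → push -1,69. Stack: [-1, 69]
BINARY_OP % → -1 % 69 = 68. Stack: [68]
RETURN_VALUE → return 68.

68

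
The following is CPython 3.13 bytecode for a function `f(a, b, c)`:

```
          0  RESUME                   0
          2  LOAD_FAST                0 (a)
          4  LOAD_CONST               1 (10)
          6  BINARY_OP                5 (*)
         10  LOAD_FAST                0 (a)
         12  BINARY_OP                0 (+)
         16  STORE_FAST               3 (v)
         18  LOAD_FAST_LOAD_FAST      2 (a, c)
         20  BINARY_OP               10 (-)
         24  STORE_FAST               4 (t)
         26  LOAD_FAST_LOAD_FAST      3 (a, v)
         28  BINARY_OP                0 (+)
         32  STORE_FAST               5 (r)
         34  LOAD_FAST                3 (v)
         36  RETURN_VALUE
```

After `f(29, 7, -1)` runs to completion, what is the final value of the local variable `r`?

LOAD_FAST a → push 29. Stack: [29]
LOAD_CONST → push 10. Stack: [29, 10]
BINARY_OP * → 29 * 10 = 290. Stack: [290]
LOAD_FAST a → push 29. Stack: [290, 29]
BINARY_OP + → 290 + 29 = 319. Stack: [319]
STORE_FAST v → v=319. Stack: []
LOAD_FAST_LOAD_FAST a,c → push 29,-1. Stack: [29, -1]
BINARY_OP - → 29 - -1 = 30. Stack: [30]
STORE_FAST t → t=30. Stack: []
LOAD_FAST_LOAD_FAST a,v → push 29,319. Stack: [29, 319]
BINARY_OP + → 29 + 319 = 348. Stack: [348]
STORE_FAST r → r=348. Stack: []
LOAD_FAST v → push 319. Stack: [319]
RETURN_VALUE → return 319.

348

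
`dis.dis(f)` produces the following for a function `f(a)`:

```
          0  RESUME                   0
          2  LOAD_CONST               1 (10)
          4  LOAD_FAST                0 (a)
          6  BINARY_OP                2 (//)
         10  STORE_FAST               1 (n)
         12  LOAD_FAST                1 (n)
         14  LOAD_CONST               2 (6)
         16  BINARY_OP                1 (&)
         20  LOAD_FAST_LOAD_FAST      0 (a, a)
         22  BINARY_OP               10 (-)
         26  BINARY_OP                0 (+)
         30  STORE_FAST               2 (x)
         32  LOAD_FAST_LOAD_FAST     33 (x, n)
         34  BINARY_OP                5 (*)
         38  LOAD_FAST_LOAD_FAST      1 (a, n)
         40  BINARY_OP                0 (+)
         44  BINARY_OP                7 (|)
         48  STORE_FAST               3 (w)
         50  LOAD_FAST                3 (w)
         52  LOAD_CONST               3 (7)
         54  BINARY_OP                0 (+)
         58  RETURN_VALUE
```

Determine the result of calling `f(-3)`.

LOAD_CONST → push 10. Stack: [10]
LOAD_FAST a → push -3. Stack: [10, -3]
BINARY_OP // → 10 // -3 = -4. Stack: [-4]
STORE_FAST n → n=-4. Stack: []
LOAD_FAST n → push -4. Stack: [-4]
LOAD_CONST → push 6. Stack: [-4, 6]
BINARY_OP & → -4 & 6 = 4. Stack: [4]
LOAD_FAST_LOAD_FAST a,a → push -3,-3. Stack: [4, -3, -3]
BINARY_OP - → -3 - -3 = 0. Stack: [4, 0]
BINARY_OP + → 4 + 0 = 4. Stack: [4]
STORE_FAST x → x=4. Stack: []
LOAD_FAST_LOAD_FAST x,n → push 4,-4. Stack: [4, -4]
BINARY_OP * → 4 * -4 = -16. Stack: [-16]
LOAD_FAST_LOAD_FAST a,n → push -3,-4. Stack: [-16, -3, -4]
BINARY_OP + → -3 + -4 = -7. Stack: [-16, -7]
BINARY_OP | → -16 | -7 = -7. Stack: [-7]
STORE_FAST w → w=-7. Stack: []
LOAD_FAST w → push -7. Stack: [-7]
LOAD_CONST → push 7. Stack: [-7, 7]
BINARY_OP + → -7 + 7 = 0. Stack: [0]
RETURN_VALUE → return 0.

0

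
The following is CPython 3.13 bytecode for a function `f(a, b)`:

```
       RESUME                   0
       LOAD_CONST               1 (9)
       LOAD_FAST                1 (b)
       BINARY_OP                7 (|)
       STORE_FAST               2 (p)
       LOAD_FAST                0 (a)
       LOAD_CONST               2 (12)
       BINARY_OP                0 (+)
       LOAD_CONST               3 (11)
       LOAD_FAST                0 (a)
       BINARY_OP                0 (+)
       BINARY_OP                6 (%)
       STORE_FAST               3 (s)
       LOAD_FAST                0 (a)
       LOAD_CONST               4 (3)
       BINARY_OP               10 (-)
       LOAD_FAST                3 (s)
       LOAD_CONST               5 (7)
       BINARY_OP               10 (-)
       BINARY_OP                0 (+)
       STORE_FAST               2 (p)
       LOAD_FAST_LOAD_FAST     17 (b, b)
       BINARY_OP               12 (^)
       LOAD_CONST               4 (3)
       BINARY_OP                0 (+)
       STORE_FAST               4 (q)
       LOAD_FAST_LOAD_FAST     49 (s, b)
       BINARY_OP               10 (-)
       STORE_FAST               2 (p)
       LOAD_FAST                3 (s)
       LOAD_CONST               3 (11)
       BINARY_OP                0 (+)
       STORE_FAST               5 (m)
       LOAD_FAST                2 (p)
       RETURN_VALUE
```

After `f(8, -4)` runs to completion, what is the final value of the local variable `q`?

LOAD_CONST → push 9. Stack: [9]
LOAD_FAST b → push -4. Stack: [9, -4]
BINARY_OP | → 9 | -4 = -3. Stack: [-3]
STORE_FAST p → p=-3. Stack: []
LOAD_FAST a → push 8. Stack: [8]
LOAD_CONST → push 12. Stack: [8, 12]
BINARY_OP + → 8 + 12 = 20. Stack: [20]
LOAD_CONST → push 11. Stack: [20, 11]
LOAD_FAST a → push 8. Stack: [20, 11, 8]
BINARY_OP + → 11 + 8 = 19. Stack: [20, 19]
BINARY_OP % → 20 % 19 = 1. Stack: [1]
STORE_FAST s → s=1. Stack: []
LOAD_FAST a → push 8. Stack: [8]
LOAD_CONST → push 3. Stack: [8, 3]
BINARY_OP - → 8 - 3 = 5. Stack: [5]
LOAD_FAST s → push 1. Stack: [5, 1]
LOAD_CONST → push 7. Stack: [5, 1, 7]
BINARY_OP - → 1 - 7 = -6. Stack: [5, -6]
BINARY_OP + → 5 + -6 = -1. Stack: [-1]
STORE_FAST p → p=-1. Stack: []
LOAD_FAST_LOAD_FAST b,b → push -4,-4. Stack: [-4, -4]
BINARY_OP ^ → -4 ^ -4 = 0. Stack: [0]
LOAD_CONST → push 3. Stack: [0, 3]
BINARY_OP + → 0 + 3 = 3. Stack: [3]
STORE_FAST q → q=3. Stack: []
LOAD_FAST_LOAD_FAST s,b → push 1,-4. Stack: [1, -4]
BINARY_OP - → 1 - -4 = 5. Stack: [5]
STORE_FAST p → p=5. Stack: []
LOAD_FAST s → push 1. Stack: [1]
LOAD_CONST → push 11. Stack: [1, 11]
BINARY_OP + → 1 + 11 = 12. Stack: [12]
STORE_FAST m → m=12. Stack: []
LOAD_FAST p → push 5. Stack: [5]
RETURN_VALUE → return 5.

3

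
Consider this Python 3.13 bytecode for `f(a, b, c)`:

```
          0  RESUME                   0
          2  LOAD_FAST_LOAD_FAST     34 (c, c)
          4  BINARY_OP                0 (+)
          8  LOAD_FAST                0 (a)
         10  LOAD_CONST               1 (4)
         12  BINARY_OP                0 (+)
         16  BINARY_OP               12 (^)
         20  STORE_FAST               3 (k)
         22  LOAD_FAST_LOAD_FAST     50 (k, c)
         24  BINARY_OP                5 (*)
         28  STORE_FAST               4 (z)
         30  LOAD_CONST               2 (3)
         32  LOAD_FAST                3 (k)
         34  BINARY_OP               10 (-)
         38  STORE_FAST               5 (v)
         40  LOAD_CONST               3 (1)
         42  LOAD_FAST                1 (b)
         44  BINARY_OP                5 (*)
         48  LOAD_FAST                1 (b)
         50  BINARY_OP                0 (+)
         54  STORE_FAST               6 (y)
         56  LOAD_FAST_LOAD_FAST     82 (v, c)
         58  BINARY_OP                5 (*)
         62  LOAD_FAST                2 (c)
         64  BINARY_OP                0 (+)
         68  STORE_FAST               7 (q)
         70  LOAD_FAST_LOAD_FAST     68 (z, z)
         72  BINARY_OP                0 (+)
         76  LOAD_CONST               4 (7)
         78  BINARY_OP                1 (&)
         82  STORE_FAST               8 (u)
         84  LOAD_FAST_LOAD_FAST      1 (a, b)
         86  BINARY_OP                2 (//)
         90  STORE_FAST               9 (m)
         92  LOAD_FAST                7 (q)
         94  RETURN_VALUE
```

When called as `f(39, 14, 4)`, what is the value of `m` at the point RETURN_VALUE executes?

2

LOAD_FAST_LOAD_FAST c,c → push 4,4. Stack: [4, 4]
BINARY_OP + → 4 + 4 = 8. Stack: [8]
LOAD_FAST a → push 39. Stack: [8, 39]
LOAD_CONST → push 4. Stack: [8, 39, 4]
BINARY_OP + → 39 + 4 = 43. Stack: [8, 43]
BINARY_OP ^ → 8 ^ 43 = 35. Stack: [35]
STORE_FAST k → k=35. Stack: []
LOAD_FAST_LOAD_FAST k,c → push 35,4. Stack: [35, 4]
BINARY_OP * → 35 * 4 = 140. Stack: [140]
STORE_FAST z → z=140. Stack: []
LOAD_CONST → push 3. Stack: [3]
LOAD_FAST k → push 35. Stack: [3, 35]
BINARY_OP - → 3 - 35 = -32. Stack: [-32]
STORE_FAST v → v=-32. Stack: []
LOAD_CONST → push 1. Stack: [1]
LOAD_FAST b → push 14. Stack: [1, 14]
BINARY_OP * → 1 * 14 = 14. Stack: [14]
LOAD_FAST b → push 14. Stack: [14, 14]
BINARY_OP + → 14 + 14 = 28. Stack: [28]
STORE_FAST y → y=28. Stack: []
LOAD_FAST_LOAD_FAST v,c → push -32,4. Stack: [-32, 4]
BINARY_OP * → -32 * 4 = -128. Stack: [-128]
LOAD_FAST c → push 4. Stack: [-128, 4]
BINARY_OP + → -128 + 4 = -124. Stack: [-124]
STORE_FAST q → q=-124. Stack: []
LOAD_FAST_LOAD_FAST z,z → push 140,140. Stack: [140, 140]
BINARY_OP + → 140 + 140 = 280. Stack: [280]
LOAD_CONST → push 7. Stack: [280, 7]
BINARY_OP & → 280 & 7 = 0. Stack: [0]
STORE_FAST u → u=0. Stack: []
LOAD_FAST_LOAD_FAST a,b → push 39,14. Stack: [39, 14]
BINARY_OP // → 39 // 14 = 2. Stack: [2]
STORE_FAST m → m=2. Stack: []
LOAD_FAST q → push -124. Stack: [-124]
RETURN_VALUE → return -124.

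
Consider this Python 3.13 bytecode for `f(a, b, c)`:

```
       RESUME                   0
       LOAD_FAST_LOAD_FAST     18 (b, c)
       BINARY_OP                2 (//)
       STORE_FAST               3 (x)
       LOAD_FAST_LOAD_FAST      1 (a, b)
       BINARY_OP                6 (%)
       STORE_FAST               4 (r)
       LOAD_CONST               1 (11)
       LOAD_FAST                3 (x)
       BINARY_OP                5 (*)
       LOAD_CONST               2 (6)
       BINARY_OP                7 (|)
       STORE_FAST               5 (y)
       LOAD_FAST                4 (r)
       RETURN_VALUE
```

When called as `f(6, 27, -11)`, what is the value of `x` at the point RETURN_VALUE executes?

-3

LOAD_FAST_LOAD_FAST b,c → push 27,-11. Stack: [27, -11]
BINARY_OP // → 27 // -11 = -3. Stack: [-3]
STORE_FAST x → x=-3. Stack: []
LOAD_FAST_LOAD_FAST a,b → push 6,27. Stack: [6, 27]
BINARY_OP % → 6 % 27 = 6. Stack: [6]
STORE_FAST r → r=6. Stack: []
LOAD_CONST → push 11. Stack: [11]
LOAD_FAST x → push -3. Stack: [11, -3]
BINARY_OP * → 11 * -3 = -33. Stack: [-33]
LOAD_CONST → push 6. Stack: [-33, 6]
BINARY_OP | → -33 | 6 = -33. Stack: [-33]
STORE_FAST y → y=-33. Stack: []
LOAD_FAST r → push 6. Stack: [6]
RETURN_VALUE → return 6.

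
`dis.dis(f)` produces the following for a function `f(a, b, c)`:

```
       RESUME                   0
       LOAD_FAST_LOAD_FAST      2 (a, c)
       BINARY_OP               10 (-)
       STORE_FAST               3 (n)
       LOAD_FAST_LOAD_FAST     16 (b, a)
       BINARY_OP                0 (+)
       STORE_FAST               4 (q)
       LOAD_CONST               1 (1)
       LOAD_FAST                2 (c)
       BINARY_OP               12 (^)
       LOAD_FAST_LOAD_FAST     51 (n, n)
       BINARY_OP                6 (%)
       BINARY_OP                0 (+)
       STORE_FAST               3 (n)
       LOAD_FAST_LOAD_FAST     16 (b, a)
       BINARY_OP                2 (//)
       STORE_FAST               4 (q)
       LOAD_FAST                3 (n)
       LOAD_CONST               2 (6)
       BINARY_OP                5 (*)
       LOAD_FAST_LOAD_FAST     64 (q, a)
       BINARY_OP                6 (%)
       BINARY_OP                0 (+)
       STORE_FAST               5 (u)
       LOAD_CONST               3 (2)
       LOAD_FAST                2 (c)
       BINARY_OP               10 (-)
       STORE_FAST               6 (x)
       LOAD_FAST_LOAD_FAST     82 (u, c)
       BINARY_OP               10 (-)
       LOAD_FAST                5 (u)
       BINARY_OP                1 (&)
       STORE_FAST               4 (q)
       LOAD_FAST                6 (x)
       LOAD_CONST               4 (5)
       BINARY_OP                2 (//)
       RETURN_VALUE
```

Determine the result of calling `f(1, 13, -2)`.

LOAD_FAST_LOAD_FAST a,c → push 1,-2. Stack: [1, -2]
BINARY_OP - → 1 - -2 = 3. Stack: [3]
STORE_FAST n → n=3. Stack: []
LOAD_FAST_LOAD_FAST b,a → push 13,1. Stack: [13, 1]
BINARY_OP + → 13 + 1 = 14. Stack: [14]
STORE_FAST q → q=14. Stack: []
LOAD_CONST → push 1. Stack: [1]
LOAD_FAST c → push -2. Stack: [1, -2]
BINARY_OP ^ → 1 ^ -2 = -1. Stack: [-1]
LOAD_FAST_LOAD_FAST n,n → push 3,3. Stack: [-1, 3, 3]
BINARY_OP % → 3 % 3 = 0. Stack: [-1, 0]
BINARY_OP + → -1 + 0 = -1. Stack: [-1]
STORE_FAST n → n=-1. Stack: []
LOAD_FAST_LOAD_FAST b,a → push 13,1. Stack: [13, 1]
BINARY_OP // → 13 // 1 = 13. Stack: [13]
STORE_FAST q → q=13. Stack: []
LOAD_FAST n → push -1. Stack: [-1]
LOAD_CONST → push 6. Stack: [-1, 6]
BINARY_OP * → -1 * 6 = -6. Stack: [-6]
LOAD_FAST_LOAD_FAST q,a → push 13,1. Stack: [-6, 13, 1]
BINARY_OP % → 13 % 1 = 0. Stack: [-6, 0]
BINARY_OP + → -6 + 0 = -6. Stack: [-6]
STORE_FAST u → u=-6. Stack: []
LOAD_CONST → push 2. Stack: [2]
LOAD_FAST c → push -2. Stack: [2, -2]
BINARY_OP - → 2 - -2 = 4. Stack: [4]
STORE_FAST x → x=4. Stack: []
LOAD_FAST_LOAD_FAST u,c → push -6,-2. Stack: [-6, -2]
BINARY_OP - → -6 - -2 = -4. Stack: [-4]
LOAD_FAST u → push -6. Stack: [-4, -6]
BINARY_OP & → -4 & -6 = -8. Stack: [-8]
STORE_FAST q → q=-8. Stack: []
LOAD_FAST x → push 4. Stack: [4]
LOAD_CONST → push 5. Stack: [4, 5]
BINARY_OP // → 4 // 5 = 0. Stack: [0]
RETURN_VALUE → return 0.

0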